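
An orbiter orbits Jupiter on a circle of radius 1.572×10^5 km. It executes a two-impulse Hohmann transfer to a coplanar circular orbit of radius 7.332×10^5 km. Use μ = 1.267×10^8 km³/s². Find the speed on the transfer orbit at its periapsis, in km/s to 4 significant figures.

Semi-major axis of the transfer orbit: a_t = (1.572×10^5 + 7.332×10^5)/2 = 4.452×10^5 km.
The periapsis of the transfer ellipse is at r = 1.572×10^5 km.
Vis-viva: v = √[μ(2/r − 1/a_t)] = √[1.267×10^8 × (2/1.572×10^5 − 1/4.452×10^5)] = 36.43 km/s.

v = 36.43 km/s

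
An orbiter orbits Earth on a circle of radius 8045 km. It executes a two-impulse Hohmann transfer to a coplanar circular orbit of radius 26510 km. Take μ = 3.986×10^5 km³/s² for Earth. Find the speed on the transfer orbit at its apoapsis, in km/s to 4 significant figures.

Semi-major axis of the transfer orbit: a_t = (8045 + 26510)/2 = 17277.5 km.
At apoapsis, r = 26510 km.
Vis-viva: v = √[μ(2/r − 1/a_t)] = √[3.986×10^5 × (2/26510 − 1/17277.5)] = 2.646 km/s.

v = 2.646 km/s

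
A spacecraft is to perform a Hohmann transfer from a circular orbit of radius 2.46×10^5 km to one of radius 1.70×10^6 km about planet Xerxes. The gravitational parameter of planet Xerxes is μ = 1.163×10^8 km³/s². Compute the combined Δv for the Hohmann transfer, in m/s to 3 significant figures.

Δv = 11100 m/s

The Hohmann ellipse has a_t = (r₁ + r₂)/2 = 9.730×10^5 km.
At r₁ the circular-orbit speed is v₁ = √(μ/r₁) = 21.743 km/s.
Transfer-orbit speed at r₁ (vis-viva equation): v_p = √[μ(2/r₁ − 1/a_t)] = 28.740 km/s.
First burn Δv₁ = |v_p − v₁| = 6.997 km/s.
At r₂, v₂ = √(μ/r₂) = 8.271 km/s.
Transfer-orbit speed at r₂: v_a = √[μ(2/r₂ − 1/a_t)] = 4.159 km/s.
Second burn Δv₂ = |v₂ − v_a| = 4.112 km/s.
Total Δv = Δv₁ + Δv₂ = 11.11 km/s.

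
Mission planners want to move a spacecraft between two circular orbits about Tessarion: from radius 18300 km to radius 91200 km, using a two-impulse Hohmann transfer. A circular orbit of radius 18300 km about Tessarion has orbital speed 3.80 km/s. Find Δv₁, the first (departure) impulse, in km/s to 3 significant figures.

From the circular-orbit relation v² = μ/r at r = 18300 km: μ = v²r = (3.80)² × 18300 = 2.64252×10^5 km³/s².
Transfer-ellipse semi-major axis a_t = (r₁ + r₂)/2 = (18300 + 91200)/2 = 54750 km.
On the circular orbit at r = 18300 km, v_c = √(μ/r) = 3.800 km/s.
Vis-viva on the transfer ellipse at r = 18300 km gives v_t = √[μ(2/r − 1/a_t)] = 4.904 km/s.
Δv₁ = |v_t − v_c| = |4.904 − 3.800| = 1.104 km/s.

Δv₁ = 1.10 km/s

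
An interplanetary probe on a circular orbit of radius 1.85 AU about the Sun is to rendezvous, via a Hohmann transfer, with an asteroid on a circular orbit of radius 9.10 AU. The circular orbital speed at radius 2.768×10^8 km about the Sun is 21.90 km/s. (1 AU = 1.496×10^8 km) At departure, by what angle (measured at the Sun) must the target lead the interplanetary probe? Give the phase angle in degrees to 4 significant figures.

φ = 96.00°

From the circular-orbit relation v² = μ/r at r = 2.768×10^8 km: μ = v²r = (21.90)² × 2.768×10^8 = 1.32756×10^11 km³/s².
In km: r₁ = 1.85 × 1.496×10^8 = 2.7676×10^8 km; r₂ = 9.10 × 1.496×10^8 = 1.36136×10^9 km.
Semi-major axis of the transfer orbit: a_t = (2.7676×10^8 + 1.36136×10^9)/2 = 8.1906×10^8 km.
Transfer time t = π√(a_t³/μ) = 2.021×10^8 s.
The target's mean motion on its circular orbit is ω₂ = √(μ/r₂³) = 7.254×10^-9 rad/s.
Angle swept by the target during transfer: ω₂·t = 1.466 rad = 84.00°.
The interplanetary probe traverses 180° on the transfer ellipse, so the target must lead by 180° − 84.00° = 96.00°.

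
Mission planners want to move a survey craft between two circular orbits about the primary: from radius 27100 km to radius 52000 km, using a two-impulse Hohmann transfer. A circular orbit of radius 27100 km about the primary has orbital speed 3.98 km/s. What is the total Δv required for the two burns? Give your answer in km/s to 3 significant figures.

From the circular-orbit relation v² = μ/r at r = 27100 km: μ = v²r = (3.98)² × 27100 = 4.29275×10^5 km³/s².
The Hohmann ellipse has a_t = (r₁ + r₂)/2 = 39550 km.
At r₁ the circular-orbit speed is v₁ = √(μ/r₁) = 3.9800 km/s.
Transfer-orbit speed at r₁ (vis-viva): v_p = √[μ(2/r₁ − 1/a_t)] = 4.5636 km/s.
First burn Δv₁ = |v_p − v₁| = 0.5836 km/s.
Circular speed at r₂: v₂ = √(μ/r₂) = 2.8732 km/s.
Transfer-orbit speed at r₂: v_a = √[μ(2/r₂ − 1/a_t)] = 2.3784 km/s.
Second burn Δv₂ = |v₂ − v_a| = 0.4948 km/s.
Δv = Δv₁ + Δv₂ = 0.5836 + 0.4948 = 1.078 km/s.

Δv = 1.08 km/s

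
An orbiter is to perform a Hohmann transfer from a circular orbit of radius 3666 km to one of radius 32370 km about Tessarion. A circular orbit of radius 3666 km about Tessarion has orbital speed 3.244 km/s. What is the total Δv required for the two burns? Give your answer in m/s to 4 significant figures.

Δv = 1703 m/s

From the circular-orbit relation v² = μ/r at r = 3666 km: μ = v²r = (3.244)² × 3666 = 38579.3 km³/s².
The Hohmann ellipse has a_t = (r₁ + r₂)/2 = 18018 km.
Circular speed at r₁: v₁ = √(μ/r₁) = √(38579.3/3666) = 3.244 km/s.
Transfer-orbit speed at r₁ (vis-viva): v_p = √[μ(2/r₁ − 1/a_t)] = 4.348 km/s.
First burn Δv₁ = |v_p − v₁| = 1.104 km/s.
At r₂, v₂ = √(μ/r₂) = 1.0917 km/s.
Transfer-orbit speed at r₂: v_a = √[μ(2/r₂ − 1/a_t)] = 0.49243 km/s.
Second burn Δv₂ = |v₂ − v_a| = 0.5993 km/s.
Total Δv = Δv₁ + Δv₂ = 1.703 km/s.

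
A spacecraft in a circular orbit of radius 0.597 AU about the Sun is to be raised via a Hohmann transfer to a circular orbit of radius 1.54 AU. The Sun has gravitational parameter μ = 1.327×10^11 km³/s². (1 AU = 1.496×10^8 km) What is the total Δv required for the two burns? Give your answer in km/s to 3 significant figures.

Δv = 13.8 km/s

In km: r₁ = 0.597 × 1.496×10^8 = 8.93112×10^7 km; r₂ = 1.54 × 1.496×10^8 = 2.30384×10^8 km.
The Hohmann ellipse has a_t = (r₁ + r₂)/2 = 1.598476×10^8 km.
At r₁ the circular-orbit speed is v₁ = √(μ/r₁) = 38.55 km/s.
Transfer-orbit speed at r₁ (vis-viva): v_p = √[μ(2/r₁ − 1/a_t)] = 46.28 km/s.
First burn Δv₁ = |v_p − v₁| = 7.730 km/s.
At r₂, v₂ = √(μ/r₂) = 24.00 km/s.
Transfer-orbit speed at r₂: v_a = √[μ(2/r₂ − 1/a_t)] = 17.94 km/s.
Second burn Δv₂ = |v₂ − v_a| = 6.060 km/s.
Total Δv = Δv₁ + Δv₂ = 13.79 km/s.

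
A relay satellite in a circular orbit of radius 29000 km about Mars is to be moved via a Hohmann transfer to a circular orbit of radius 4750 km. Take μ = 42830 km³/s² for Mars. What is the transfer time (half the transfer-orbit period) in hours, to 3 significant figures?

t = 9.24 hours

Semi-major axis of the transfer orbit: a_t = (29000 + 4750)/2 = 16875 km.
Transfer time t = π√(a_t³/μ) = π√((16875)³ / 42830) = 33280 s.
Converting: 33280 s ÷ 3600 s/hour = 9.24 hours.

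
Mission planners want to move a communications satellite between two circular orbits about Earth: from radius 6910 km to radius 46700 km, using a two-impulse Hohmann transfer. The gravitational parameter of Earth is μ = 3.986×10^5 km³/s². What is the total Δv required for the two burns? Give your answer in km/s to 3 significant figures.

Δv = 3.87 km/s

The Hohmann ellipse has a_t = (r₁ + r₂)/2 = 26805 km.
At r₁ the circular-orbit speed is v₁ = √(μ/r₁) = 7.5950 km/s.
On the transfer ellipse at r₁, vis-viva gives v_p = √[μ(2/r₁ − 1/a_t)] = 10.025 km/s.
First burn Δv₁ = |v_p − v₁| = 2.430 km/s.
Circular speed at r₂: v₂ = √(μ/r₂) = 2.9215 km/s.
Transfer-orbit speed at r₂: v_a = √[μ(2/r₂ − 1/a_t)] = 1.4833 km/s.
Second burn Δv₂ = |v₂ − v_a| = 1.438 km/s.
Δv = Δv₁ + Δv₂ = 2.430 + 1.438 = 3.868 km/s.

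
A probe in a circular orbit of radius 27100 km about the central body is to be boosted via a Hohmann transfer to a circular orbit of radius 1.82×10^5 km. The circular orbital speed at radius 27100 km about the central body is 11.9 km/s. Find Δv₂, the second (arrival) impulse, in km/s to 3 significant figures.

From the circular-orbit relation v² = μ/r at r = 27100 km: μ = v²r = (11.9)² × 27100 = 3.83763×10^6 km³/s².
The Hohmann ellipse has a_t = (r₁ + r₂)/2 = 1.0455×10^5 km.
Circular speed at r = 1.820×10^5 km: v_c = √(μ/r) = 4.592 km/s.
Transfer-orbit speed at the same r (vis-viva, a = a_t): v_t = √[μ(2/r − 1/a_t)] = 2.338 km/s.
Δv₂ = |v_t − v_c| = |2.338 − 4.592| = 2.254 km/s.

Δv₂ = 2.25 km/s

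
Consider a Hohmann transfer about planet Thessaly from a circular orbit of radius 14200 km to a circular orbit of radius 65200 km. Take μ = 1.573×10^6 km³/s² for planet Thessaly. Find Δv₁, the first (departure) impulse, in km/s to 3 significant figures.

Δv₁ = 2.96 km/s

Semi-major axis of the transfer orbit: a_t = (14200 + 65200)/2 = 39700 km.
Circular speed at r = 14200 km: v_c = √(μ/r) = 10.525 km/s.
Transfer-orbit speed at the same r (vis-viva, a = a_t): v_t = √[μ(2/r − 1/a_t)] = 13.488 km/s.
Δv₁ = |v_t − v_c| = |13.488 − 10.525| = 2.963 km/s.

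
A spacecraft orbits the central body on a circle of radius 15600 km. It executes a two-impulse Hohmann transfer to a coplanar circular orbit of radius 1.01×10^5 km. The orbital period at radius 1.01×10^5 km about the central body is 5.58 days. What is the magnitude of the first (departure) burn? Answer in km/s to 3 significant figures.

Δv₁ = 1.06 km/s

From Kepler's third law T² = 4π²r³/μ at r = 1.01×10^5 km, T = 5.58 days = 5.58 × 86400 s = 4.82112×10^5 s: μ = 4π²r³/T² = 1.74996×10^5 km³/s².
The Hohmann ellipse has a_t = (r₁ + r₂)/2 = 58300 km.
Circular speed at r = 15600 km: v_c = √(μ/r) = 3.349 km/s.
Vis-viva on the transfer ellipse at r = 15600 km gives v_t = √[μ(2/r − 1/a_t)] = 4.408 km/s.
Δv₁ = |v_t − v_c| = |4.408 − 3.349| = 1.059 km/s.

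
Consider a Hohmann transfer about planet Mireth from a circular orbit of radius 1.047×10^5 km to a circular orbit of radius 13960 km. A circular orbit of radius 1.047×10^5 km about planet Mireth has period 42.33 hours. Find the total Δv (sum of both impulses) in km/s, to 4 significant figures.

From Kepler's third law T² = 4π²r³/μ at r = 1.047×10^5 km, T = 42.33 hours = 42.33 × 3600 s = 1.52388×10^5 s: μ = 4π²r³/T² = 1.95118×10^6 km³/s².
Semi-major axis of the transfer orbit: a_t = (1.047×10^5 + 13960)/2 = 59330 km.
At r₁ the circular-orbit speed is v₁ = √(μ/r₁) = 4.317 km/s.
Transfer-orbit speed at r₁ (vis-viva): v_a = √[μ(2/r₁ − 1/a_t)] = 2.094 km/s.
First burn Δv₁ = |v_a − v₁| = 2.223 km/s.
Circular speed at r₂: v₂ = √(μ/r₂) = 11.822 km/s.
Transfer-orbit speed at r₂: v_p = √[μ(2/r₂ − 1/a_t)] = 15.705 km/s.
Second burn Δv₂ = |v₂ − v_p| = 3.883 km/s.
Total Δv = Δv₁ + Δv₂ = 6.106 km/s.

Δv = 6.106 km/s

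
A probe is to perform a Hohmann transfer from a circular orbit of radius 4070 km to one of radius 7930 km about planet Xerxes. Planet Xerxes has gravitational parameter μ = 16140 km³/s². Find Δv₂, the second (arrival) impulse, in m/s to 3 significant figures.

Semi-major axis of the transfer orbit: a_t = (4070 + 7930)/2 = 6000 km.
On the circular orbit at r = 7930 km, v_c = √(μ/r) = 1.4266 km/s.
Vis-viva on the transfer ellipse at r = 7930 km gives v_t = √[μ(2/r − 1/a_t)] = 1.1750 km/s.
Δv₂ = |v_t − v_c| = |1.1750 − 1.4266| = 0.2516 km/s.

Δv₂ = 252 m/s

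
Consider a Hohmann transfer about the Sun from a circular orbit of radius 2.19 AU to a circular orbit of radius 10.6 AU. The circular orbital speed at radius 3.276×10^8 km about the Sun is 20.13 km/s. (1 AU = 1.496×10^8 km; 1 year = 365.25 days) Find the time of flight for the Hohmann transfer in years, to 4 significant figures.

t = 8.085 years

From the circular-orbit relation v² = μ/r at r = 3.276×10^8 km: μ = v²r = (20.13)² × 3.276×10^8 = 1.32749×10^11 km³/s².
In km: r₁ = 2.19 × 1.496×10^8 = 3.27624×10^8 km; r₂ = 10.6 × 1.496×10^8 = 1.58576×10^9 km.
Semi-major axis of the transfer orbit: a_t = (3.27624×10^8 + 1.58576×10^9)/2 = 9.56692×10^8 km.
Transfer time t = π√(a_t³/μ) = π√((9.56692×10^8)³ / 1.32749×10^11) = 2.5515×10^8 s.
Converting: 2.5515×10^8 s ÷ 3.15576×10^7 s/year (365.25 × 86400) = 8.085 years.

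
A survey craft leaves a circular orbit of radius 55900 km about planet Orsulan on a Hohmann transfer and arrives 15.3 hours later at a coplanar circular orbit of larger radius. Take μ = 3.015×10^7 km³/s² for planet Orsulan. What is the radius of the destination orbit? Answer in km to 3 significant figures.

Transfer time t = 15.3 hours = 55080 s, and t = π√(a_t³/μ).
So a_t = (μ t²/π²)^(1/3) = (3.015×10^7 × (55080)² / π²)^(1/3) = 2.1005×10^5 km.
Since a_t = (r₁ + r₂)/2, r₂ = 2a_t − r₁ = 2×2.1005×10^5 − 55900 = 3.642×10^5 km.

r₂ = 3.64×10^5 km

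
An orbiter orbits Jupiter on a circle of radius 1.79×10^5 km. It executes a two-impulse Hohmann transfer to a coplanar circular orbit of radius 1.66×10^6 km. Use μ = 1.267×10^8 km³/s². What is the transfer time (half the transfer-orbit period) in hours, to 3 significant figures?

t = 68.4 hours

The Hohmann ellipse has a_t = (r₁ + r₂)/2 = 9.195×10^5 km.
By Kepler's third law the transfer-orbit period is T = 2π√(a_t³/μ), so t = T/2 = 2.461×10^5 s.
Converting: 2.461×10^5 s ÷ 3600 s/hour = 68.4 hours.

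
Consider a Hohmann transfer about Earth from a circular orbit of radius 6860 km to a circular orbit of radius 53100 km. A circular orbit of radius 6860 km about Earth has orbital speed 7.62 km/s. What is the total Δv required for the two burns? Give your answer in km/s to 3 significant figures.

From the circular-orbit relation v² = μ/r at r = 6860 km: μ = v²r = (7.62)² × 6860 = 3.98322×10^5 km³/s².
Semi-major axis of the transfer orbit: a_t = (6860 + 53100)/2 = 29980 km.
At r₁ the circular-orbit speed is v₁ = √(μ/r₁) = 7.6200 km/s.
On the transfer ellipse at r₁, vis-viva equation gives v_p = √[μ(2/r₁ − 1/a_t)] = 10.141 km/s.
First burn Δv₁ = |v_p − v₁| = 2.521 km/s.
Circular speed at r₂: v₂ = √(μ/r₂) = 2.739 km/s.
Transfer-orbit speed at r₂: v_a = √[μ(2/r₂ − 1/a_t)] = 1.310 km/s.
Second burn Δv₂ = |v₂ − v_a| = 1.429 km/s.
Δv = Δv₁ + Δv₂ = 2.521 + 1.429 = 3.950 km/s.

Δv = 3.95 km/s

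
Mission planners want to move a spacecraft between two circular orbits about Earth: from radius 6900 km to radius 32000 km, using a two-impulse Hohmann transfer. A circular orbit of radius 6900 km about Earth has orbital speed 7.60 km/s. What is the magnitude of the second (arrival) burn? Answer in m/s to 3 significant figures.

Δv₂ = 1430 m/s

From the circular-orbit relation v² = μ/r at r = 6900 km: μ = v²r = (7.60)² × 6900 = 3.98544×10^5 km³/s².
Semi-major axis of the transfer orbit: a_t = (6900 + 32000)/2 = 19450 km.
On the circular orbit at r = 32000 km, v_c = √(μ/r) = 3.529 km/s.
Transfer-orbit speed at the same r (vis-viva, a = a_t): v_t = √[μ(2/r − 1/a_t)] = 2.102 km/s.
Δv₂ = |v_t − v_c| = |2.102 − 3.529| = 1.427 km/s.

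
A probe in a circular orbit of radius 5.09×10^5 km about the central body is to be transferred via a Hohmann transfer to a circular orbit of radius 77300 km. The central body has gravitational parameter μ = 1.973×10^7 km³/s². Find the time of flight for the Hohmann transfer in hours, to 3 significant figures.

t = 31.2 hours

Semi-major axis of the transfer orbit: a_t = (5.090×10^5 + 77300)/2 = 2.9315×10^5 km.
Half the transfer-orbit period gives t = π√(a_t³/μ) = 1.123×10^5 s.
Converting: 1.123×10^5 s ÷ 3600 s/hour = 31.2 hours.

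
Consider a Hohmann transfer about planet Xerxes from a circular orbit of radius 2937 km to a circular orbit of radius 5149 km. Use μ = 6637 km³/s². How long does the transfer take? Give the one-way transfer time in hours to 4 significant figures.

Transfer-ellipse semi-major axis a_t = (r₁ + r₂)/2 = (2937 + 5149)/2 = 4043 km.
Half the transfer-orbit period gives t = π√(a_t³/μ) = 9913 s.
Converting: 9913 s ÷ 3600 s/hour = 2.754 hours.

t = 2.754 hours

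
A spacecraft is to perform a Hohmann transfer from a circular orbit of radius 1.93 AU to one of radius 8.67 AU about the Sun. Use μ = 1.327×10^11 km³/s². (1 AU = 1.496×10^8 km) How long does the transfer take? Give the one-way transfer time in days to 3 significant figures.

In km: r₁ = 1.93 × 1.496×10^8 = 2.88728×10^8 km; r₂ = 8.67 × 1.496×10^8 = 1.297032×10^9 km.
Semi-major axis of the transfer orbit: a_t = (2.88728×10^8 + 1.297032×10^9)/2 = 7.9288×10^8 km.
By Kepler's third law the transfer-orbit period is T = 2π√(a_t³/μ), so t = T/2 = 1.925×10^8 s.
Converting: 1.925×10^8 s ÷ 86400 s/day = 2230 days.

t = 2230 days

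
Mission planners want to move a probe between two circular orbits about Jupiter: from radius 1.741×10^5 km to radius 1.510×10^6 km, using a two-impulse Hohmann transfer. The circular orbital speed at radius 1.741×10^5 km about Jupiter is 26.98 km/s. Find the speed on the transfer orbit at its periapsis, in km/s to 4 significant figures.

v = 36.13 km/s

From the circular-orbit relation v² = μ/r at r = 1.741×10^5 km: μ = v²r = (26.98)² × 1.741×10^5 = 1.26731×10^8 km³/s².
Transfer-ellipse semi-major axis a_t = (r₁ + r₂)/2 = (1.741×10^5 + 1.510×10^6)/2 = 8.4205×10^5 km.
The periapsis of the transfer ellipse is at r = 1.741×10^5 km.
Applying v² = μ(2/r − 1/a_t): v = 36.13 km/s.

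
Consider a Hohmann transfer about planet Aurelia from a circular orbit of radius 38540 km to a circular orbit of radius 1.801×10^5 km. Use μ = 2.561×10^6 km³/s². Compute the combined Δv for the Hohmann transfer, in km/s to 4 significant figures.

Transfer-ellipse semi-major axis a_t = (r₁ + r₂)/2 = (38540 + 1.801×10^5)/2 = 1.0932×10^5 km.
Circular speed at r₁: v₁ = √(μ/r₁) = √(2.561×10^6/38540) = 8.1517 km/s.
On the transfer ellipse at r₁, vis-viva gives v_p = √[μ(2/r₁ − 1/a_t)] = 10.463 km/s.
First burn Δv₁ = |v_p − v₁| = 2.311 km/s.
At r₂, v₂ = √(μ/r₂) = 3.771 km/s.
Transfer-orbit speed at r₂: v_a = √[μ(2/r₂ − 1/a_t)] = 2.239 km/s.
Second burn Δv₂ = |v₂ − v_a| = 1.532 km/s.
Δv = Δv₁ + Δv₂ = 2.311 + 1.532 = 3.843 km/s.

Δv = 3.843 km/s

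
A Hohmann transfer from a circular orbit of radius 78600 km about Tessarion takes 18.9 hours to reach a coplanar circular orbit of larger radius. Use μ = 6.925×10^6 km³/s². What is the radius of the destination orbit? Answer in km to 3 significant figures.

r₂ = 2.18×10^5 km

Transfer time t = 18.9 hours = 68040 s, and t = π√(a_t³/μ).
So a_t = (μ t²/π²)^(1/3) = (6.925×10^6 × (68040)² / π²)^(1/3) = 1.4810×10^5 km.
Since a_t = (r₁ + r₂)/2, r₂ = 2a_t − r₁ = 2×1.4810×10^5 − 78600 = 2.176×10^5 km.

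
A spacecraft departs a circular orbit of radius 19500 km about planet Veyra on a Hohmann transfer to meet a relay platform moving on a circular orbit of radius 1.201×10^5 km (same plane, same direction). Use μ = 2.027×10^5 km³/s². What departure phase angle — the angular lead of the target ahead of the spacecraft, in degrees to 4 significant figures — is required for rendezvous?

φ = 100.2°

Transfer-ellipse semi-major axis a_t = (r₁ + r₂)/2 = (19500 + 1.201×10^5)/2 = 69800 km.
Transfer time t = π√(a_t³/μ) = 1.2868×10^5 s.
The target's mean motion on its circular orbit is ω₂ = √(μ/r₂³) = 1.0817×10^-5 rad/s.
Angle swept by the target during transfer: ω₂·t = 1.39193 rad = 79.752°.
The spacecraft traverses 180° on the transfer ellipse, so the target must lead by 180° − 79.752° = 100.2°.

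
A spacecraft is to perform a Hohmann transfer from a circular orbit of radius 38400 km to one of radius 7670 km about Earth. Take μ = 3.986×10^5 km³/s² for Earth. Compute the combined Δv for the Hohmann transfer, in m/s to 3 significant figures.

The Hohmann ellipse has a_t = (r₁ + r₂)/2 = 23035 km.
Circular speed at r₁: v₁ = √(μ/r₁) = √(3.986×10^5/38400) = 3.221833 km/s.
On the transfer ellipse at r₁, vis-viva gives v_a = √[μ(2/r₁ − 1/a_t)] = 1.859117 km/s.
First burn Δv₁ = |v_a − v₁| = 1.36272 km/s.
At r₂, v₂ = √(μ/r₂) = 7.20893 km/s.
Transfer-orbit speed at r₂: v_p = √[μ(2/r₂ − 1/a_t)] = 9.30770 km/s.
Second burn Δv₂ = |v₂ − v_p| = 2.09877 km/s.
Δv = Δv₁ + Δv₂ = 1.36272 + 2.09877 = 3.461 km/s.

Δv = 3460 m/s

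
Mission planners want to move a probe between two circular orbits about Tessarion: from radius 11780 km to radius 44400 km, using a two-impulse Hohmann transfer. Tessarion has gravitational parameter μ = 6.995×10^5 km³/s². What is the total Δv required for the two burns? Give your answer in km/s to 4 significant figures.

The Hohmann ellipse has a_t = (r₁ + r₂)/2 = 28090 km.
Circular speed at r₁: v₁ = √(μ/r₁) = √(6.995×10^5/11780) = 7.706 km/s.
Transfer-orbit speed at r₁ (vis-viva): v_p = √[μ(2/r₁ − 1/a_t)] = 9.688 km/s.
First burn Δv₁ = |v_p − v₁| = 1.982 km/s.
At r₂, v₂ = √(μ/r₂) = 3.969 km/s.
Transfer-orbit speed at r₂: v_a = √[μ(2/r₂ − 1/a_t)] = 2.570 km/s.
Second burn Δv₂ = |v₂ − v_a| = 1.399 km/s.
Total Δv = Δv₁ + Δv₂ = 3.381 km/s.

Δv = 3.381 km/s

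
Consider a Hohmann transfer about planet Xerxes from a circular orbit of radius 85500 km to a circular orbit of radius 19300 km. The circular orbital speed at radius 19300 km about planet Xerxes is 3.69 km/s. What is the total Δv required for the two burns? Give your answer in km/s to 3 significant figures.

Δv = 1.71 km/s

From the circular-orbit relation v² = μ/r at r = 19300 km: μ = v²r = (3.69)² × 19300 = 2.62791×10^5 km³/s².
Semi-major axis of the transfer orbit: a_t = (85500 + 19300)/2 = 52400 km.
At r₁ the circular-orbit speed is v₁ = √(μ/r₁) = 1.7532 km/s.
Transfer-orbit speed at r₁ (v² = μ(2/r − 1/a)): v_a = √[μ(2/r₁ − 1/a_t)] = 1.0640 km/s.
First burn Δv₁ = |v_a − v₁| = 0.6892 km/s.
Circular speed at r₂: v₂ = √(μ/r₂) = 3.690 km/s.
Transfer-orbit speed at r₂: v_p = √[μ(2/r₂ − 1/a_t)] = 4.714 km/s.
Second burn Δv₂ = |v₂ − v_p| = 1.024 km/s.
Total Δv = Δv₁ + Δv₂ = 1.713 km/s.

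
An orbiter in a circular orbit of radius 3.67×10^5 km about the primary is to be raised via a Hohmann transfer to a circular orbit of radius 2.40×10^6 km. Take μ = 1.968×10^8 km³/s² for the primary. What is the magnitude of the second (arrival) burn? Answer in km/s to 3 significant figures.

Δv₂ = 4.39 km/s

Transfer-ellipse semi-major axis a_t = (r₁ + r₂)/2 = (3.670×10^5 + 2.400×10^6)/2 = 1.3835×10^6 km.
On the circular orbit at r = 2.400×10^6 km, v_c = √(μ/r) = 9.055 km/s.
Transfer-orbit speed at the same r (vis-viva, a = a_t): v_t = √[μ(2/r − 1/a_t)] = 4.664 km/s.
Δv₂ = |v_t − v_c| = |4.664 − 9.055| = 4.391 km/s.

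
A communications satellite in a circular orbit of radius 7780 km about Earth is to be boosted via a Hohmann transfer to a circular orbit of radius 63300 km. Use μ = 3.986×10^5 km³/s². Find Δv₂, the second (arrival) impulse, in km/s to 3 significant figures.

Δv₂ = 1.34 km/s

Transfer-ellipse semi-major axis a_t = (r₁ + r₂)/2 = (7780 + 63300)/2 = 35540 km.
On the circular orbit at r = 63300 km, v_c = √(μ/r) = 2.509 km/s.
Transfer-orbit speed at the same r (vis-viva, a = a_t): v_t = √[μ(2/r − 1/a_t)] = 1.174 km/s.
Δv₂ = |v_t − v_c| = |1.174 − 2.509| = 1.335 km/s.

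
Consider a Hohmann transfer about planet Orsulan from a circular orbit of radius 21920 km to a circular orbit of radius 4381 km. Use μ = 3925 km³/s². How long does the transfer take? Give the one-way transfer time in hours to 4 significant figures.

t = 21.01 hours

Semi-major axis of the transfer orbit: a_t = (21920 + 4381)/2 = 13150.5 km.
Transfer time t = π√(a_t³/μ) = π√((13150.5)³ / 3925) = 75620 s.
Converting: 75620 s ÷ 3600 s/hour = 21.01 hours.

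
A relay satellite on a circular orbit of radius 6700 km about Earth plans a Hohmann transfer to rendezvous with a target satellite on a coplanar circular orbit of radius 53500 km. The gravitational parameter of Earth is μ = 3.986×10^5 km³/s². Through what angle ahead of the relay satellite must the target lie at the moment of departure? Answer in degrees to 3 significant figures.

Semi-major axis of the transfer orbit: a_t = (6700 + 53500)/2 = 30100 km.
The half-period of the transfer ellipse is t = π√(a_t³/μ) = 25985 s.
The target's mean motion on its circular orbit is ω₂ = √(μ/r₂³) = 5.1020×10^-5 rad/s.
Angle swept by the target during transfer: ω₂·t = 1.3258 rad = 75.96°.
Arrival is 180° from departure on the ellipse, so φ = 180° − 75.96° = 104°.

φ = 104°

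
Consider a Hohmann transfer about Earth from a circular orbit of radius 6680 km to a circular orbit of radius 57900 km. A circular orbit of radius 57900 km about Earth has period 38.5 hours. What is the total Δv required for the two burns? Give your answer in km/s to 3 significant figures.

From Kepler's third law T² = 4π²r³/μ at r = 57900 km, T = 38.5 hours = 38.5 × 3600 s = 1.386×10^5 s: μ = 4π²r³/T² = 3.98905×10^5 km³/s².
Transfer-ellipse semi-major axis a_t = (r₁ + r₂)/2 = (6680 + 57900)/2 = 32290 km.
At r₁ the circular-orbit speed is v₁ = √(μ/r₁) = 7.7276 km/s.
Transfer-orbit speed at r₁ (v² = μ(2/r − 1/a)): v_p = √[μ(2/r₁ − 1/a_t)] = 10.348 km/s.
First burn Δv₁ = |v_p − v₁| = 2.620 km/s.
At r₂, v₂ = √(μ/r₂) = 2.625 km/s.
Transfer-orbit speed at r₂: v_a = √[μ(2/r₂ − 1/a_t)] = 1.194 km/s.
Second burn Δv₂ = |v₂ − v_a| = 1.431 km/s.
Total Δv = Δv₁ + Δv₂ = 4.051 km/s.

Δv = 4.05 km/s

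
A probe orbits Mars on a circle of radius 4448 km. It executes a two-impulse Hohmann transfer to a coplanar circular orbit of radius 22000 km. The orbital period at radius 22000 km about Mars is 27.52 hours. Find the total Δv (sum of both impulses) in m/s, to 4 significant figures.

Δv = 1485 m/s

From Kepler's third law T² = 4π²r³/μ at r = 22000 km, T = 27.52 hours = 27.52 × 3600 s = 99072 s: μ = 4π²r³/T² = 42827.8 km³/s².
Transfer-ellipse semi-major axis a_t = (r₁ + r₂)/2 = (4448 + 22000)/2 = 13224 km.
Circular speed at r₁: v₁ = √(μ/r₁) = √(42827.8/4448) = 3.1030 km/s.
Transfer-orbit speed at r₁ (v² = μ(2/r − 1/a)): v_p = √[μ(2/r₁ − 1/a_t)] = 4.0023 km/s.
First burn Δv₁ = |v_p − v₁| = 0.8993 km/s.
Circular speed at r₂: v₂ = √(μ/r₂) = 1.39525 km/s.
Transfer-orbit speed at r₂: v_a = √[μ(2/r₂ − 1/a_t)] = 0.809194 km/s.
Second burn Δv₂ = |v₂ − v_a| = 0.5861 km/s.
Total Δv = Δv₁ + Δv₂ = 1.485 km/s.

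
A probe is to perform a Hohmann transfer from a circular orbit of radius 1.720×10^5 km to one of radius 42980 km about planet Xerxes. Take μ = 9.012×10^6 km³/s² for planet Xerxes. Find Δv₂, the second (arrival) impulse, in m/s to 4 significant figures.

Δv₂ = 3837 m/s

The Hohmann ellipse has a_t = (r₁ + r₂)/2 = 1.0749×10^5 km.
On the circular orbit at r = 42980 km, v_c = √(μ/r) = 14.480 km/s.
Vis-viva on the transfer ellipse at r = 42980 km gives v_t = √[μ(2/r − 1/a_t)] = 18.317 km/s.
Δv₂ = |v_t − v_c| = |18.317 − 14.480| = 3.837 km/s.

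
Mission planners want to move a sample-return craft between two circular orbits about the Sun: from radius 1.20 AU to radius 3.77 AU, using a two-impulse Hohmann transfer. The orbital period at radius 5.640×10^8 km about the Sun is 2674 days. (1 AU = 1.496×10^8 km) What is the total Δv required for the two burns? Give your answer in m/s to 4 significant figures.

Δv = 10980 m/s

From Kepler's third law T² = 4π²r³/μ at r = 5.640×10^8 km, T = 2674 days = 2674 × 86400 s = 2.310336×10^8 s: μ = 4π²r³/T² = 1.32693×10^11 km³/s².
In km: r₁ = 1.20 × 1.496×10^8 = 1.7952×10^8 km; r₂ = 3.77 × 1.496×10^8 = 5.63992×10^8 km.
Semi-major axis of the transfer orbit: a_t = (1.7952×10^8 + 5.63992×10^8)/2 = 3.71756×10^8 km.
Circular speed at r₁: v₁ = √(μ/r₁) = √(1.32693×10^11/1.7952×10^8) = 27.19 km/s.
On the transfer ellipse at r₁, vis-viva equation gives v_p = √[μ(2/r₁ − 1/a_t)] = 33.49 km/s.
First burn Δv₁ = |v_p − v₁| = 6.300 km/s.
At r₂, v₂ = √(μ/r₂) = 15.34 km/s.
Transfer-orbit speed at r₂: v_a = √[μ(2/r₂ − 1/a_t)] = 10.66 km/s.
Second burn Δv₂ = |v₂ − v_a| = 4.680 km/s.
Total Δv = Δv₁ + Δv₂ = 10.98 km/s.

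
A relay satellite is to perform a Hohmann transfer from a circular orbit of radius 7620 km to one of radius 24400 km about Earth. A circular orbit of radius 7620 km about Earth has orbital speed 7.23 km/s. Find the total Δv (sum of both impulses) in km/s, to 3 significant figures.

From the circular-orbit relation v² = μ/r at r = 7620 km: μ = v²r = (7.23)² × 7620 = 3.98319×10^5 km³/s².
Semi-major axis of the transfer orbit: a_t = (7620 + 24400)/2 = 16010 km.
Circular speed at r₁: v₁ = √(μ/r₁) = √(3.98319×10^5/7620) = 7.230 km/s.
On the transfer ellipse at r₁, vis-viva gives v_p = √[μ(2/r₁ − 1/a_t)] = 8.926 km/s.
First burn Δv₁ = |v_p − v₁| = 1.696 km/s.
Circular speed at r₂: v₂ = √(μ/r₂) = 4.040 km/s.
Transfer-orbit speed at r₂: v_a = √[μ(2/r₂ − 1/a_t)] = 2.787 km/s.
Second burn Δv₂ = |v₂ − v_a| = 1.253 km/s.
Δv = Δv₁ + Δv₂ = 1.696 + 1.253 = 2.949 km/s.

Δv = 2.95 km/s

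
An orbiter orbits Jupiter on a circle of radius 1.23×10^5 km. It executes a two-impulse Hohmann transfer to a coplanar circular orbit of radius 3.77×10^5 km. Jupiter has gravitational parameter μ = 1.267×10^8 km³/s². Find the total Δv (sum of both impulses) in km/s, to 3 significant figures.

Δv = 12.8 km/s

Transfer-ellipse semi-major axis a_t = (r₁ + r₂)/2 = (1.230×10^5 + 3.770×10^5)/2 = 2.500×10^5 km.
At r₁ the circular-orbit speed is v₁ = √(μ/r₁) = 32.095 km/s.
Transfer-orbit speed at r₁ (v² = μ(2/r − 1/a)): v_p = √[μ(2/r₁ − 1/a_t)] = 39.413 km/s.
First burn Δv₁ = |v_p − v₁| = 7.318 km/s.
At r₂, v₂ = √(μ/r₂) = 18.33233 km/s.
Transfer-orbit speed at r₂: v_a = √[μ(2/r₂ − 1/a_t)] = 12.85879 km/s.
Second burn Δv₂ = |v₂ − v_a| = 5.474 km/s.
Total Δv = Δv₁ + Δv₂ = 12.79 km/s.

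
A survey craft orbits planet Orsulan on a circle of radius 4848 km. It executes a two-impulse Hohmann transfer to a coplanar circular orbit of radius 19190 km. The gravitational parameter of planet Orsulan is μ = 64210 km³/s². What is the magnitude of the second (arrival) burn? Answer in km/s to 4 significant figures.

Semi-major axis of the transfer orbit: a_t = (4848 + 19190)/2 = 12019 km.
Circular speed at r = 19190 km: v_c = √(μ/r) = 1.8292 km/s.
Transfer-orbit speed at the same r (vis-viva, a = a_t): v_t = √[μ(2/r − 1/a_t)] = 1.1617 km/s.
Δv₂ = |v_t − v_c| = |1.1617 − 1.8292| = 0.6675 km/s.

Δv₂ = 0.6675 km/s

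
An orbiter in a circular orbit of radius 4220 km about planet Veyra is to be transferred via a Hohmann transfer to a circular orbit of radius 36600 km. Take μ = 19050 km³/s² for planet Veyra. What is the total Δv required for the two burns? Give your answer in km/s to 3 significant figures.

Δv = 1.11 km/s

The Hohmann ellipse has a_t = (r₁ + r₂)/2 = 20410 km.
At r₁ the circular-orbit speed is v₁ = √(μ/r₁) = 2.1247 km/s.
On the transfer ellipse at r₁, v² = μ(2/r − 1/a) gives v_p = √[μ(2/r₁ − 1/a_t)] = 2.8452 km/s.
First burn Δv₁ = |v_p − v₁| = 0.7205 km/s.
At r₂, v₂ = √(μ/r₂) = 0.7215 km/s.
Transfer-orbit speed at r₂: v_a = √[μ(2/r₂ − 1/a_t)] = 0.3281 km/s.
Second burn Δv₂ = |v₂ − v_a| = 0.3934 km/s.
Total Δv = Δv₁ + Δv₂ = 1.114 km/s.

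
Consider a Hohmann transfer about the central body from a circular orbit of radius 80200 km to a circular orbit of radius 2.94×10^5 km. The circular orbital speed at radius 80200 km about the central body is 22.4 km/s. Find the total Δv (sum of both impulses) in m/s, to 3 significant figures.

Δv = 9720 m/s

From the circular-orbit relation v² = μ/r at r = 80200 km: μ = v²r = (22.4)² × 80200 = 4.02412×10^7 km³/s².
Transfer-ellipse semi-major axis a_t = (r₁ + r₂)/2 = (80200 + 2.940×10^5)/2 = 1.871×10^5 km.
Circular speed at r₁: v₁ = √(μ/r₁) = √(4.02412×10^7/80200) = 22.400 km/s.
Transfer-orbit speed at r₁ (v² = μ(2/r − 1/a)): v_p = √[μ(2/r₁ − 1/a_t)] = 28.079 km/s.
First burn Δv₁ = |v_p − v₁| = 5.679 km/s.
Circular speed at r₂: v₂ = √(μ/r₂) = 11.70 km/s.
Transfer-orbit speed at r₂: v_a = √[μ(2/r₂ − 1/a_t)] = 7.660 km/s.
Second burn Δv₂ = |v₂ − v_a| = 4.040 km/s.
Total Δv = Δv₁ + Δv₂ = 9.719 km/s.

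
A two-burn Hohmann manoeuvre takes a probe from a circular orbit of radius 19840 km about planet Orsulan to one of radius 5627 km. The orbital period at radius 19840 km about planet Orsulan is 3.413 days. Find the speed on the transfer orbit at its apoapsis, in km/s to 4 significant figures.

v = 0.2810 km/s

From Kepler's third law T² = 4π²r³/μ at r = 19840 km, T = 3.413 days = 3.413 × 86400 s = 2.948832×10^5 s: μ = 4π²r³/T² = 3545.56 km³/s².
Semi-major axis of the transfer orbit: a_t = (19840 + 5627)/2 = 12733.5 km.
The apoapsis of the transfer ellipse is at r = 19840 km.
From the vis-viva equation, v = √[μ(2/r − 1/a_t)] = 0.2810 km/s.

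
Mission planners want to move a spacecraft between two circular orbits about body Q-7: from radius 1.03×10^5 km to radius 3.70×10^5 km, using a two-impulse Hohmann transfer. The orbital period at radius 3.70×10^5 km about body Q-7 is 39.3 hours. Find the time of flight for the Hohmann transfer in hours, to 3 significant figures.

t = 10.0 hours

From Kepler's third law T² = 4π²r³/μ at r = 3.70×10^5 km, T = 39.3 hours = 39.3 × 3600 s = 1.4148×10^5 s: μ = 4π²r³/T² = 9.99021×10^7 km³/s².
Transfer-ellipse semi-major axis a_t = (r₁ + r₂)/2 = (1.030×10^5 + 3.700×10^5)/2 = 2.365×10^5 km.
By Kepler's third law the transfer-orbit period is T = 2π√(a_t³/μ), so t = T/2 = 36150 s.
Converting: 36150 s ÷ 3600 s/hour = 10.0 hours.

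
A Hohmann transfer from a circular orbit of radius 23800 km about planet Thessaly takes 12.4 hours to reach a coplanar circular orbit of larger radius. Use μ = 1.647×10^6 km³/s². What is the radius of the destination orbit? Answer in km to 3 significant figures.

r₂ = 1.15×10^5 km

Transfer time t = 12.4 hours = 44640 s, and t = π√(a_t³/μ).
So a_t = (μ t²/π²)^(1/3) = (1.647×10^6 × (44640)² / π²)^(1/3) = 69281 km.
Since a_t = (r₁ + r₂)/2, r₂ = 2a_t − r₁ = 2×69281 − 23800 = 1.14762×10^5 km.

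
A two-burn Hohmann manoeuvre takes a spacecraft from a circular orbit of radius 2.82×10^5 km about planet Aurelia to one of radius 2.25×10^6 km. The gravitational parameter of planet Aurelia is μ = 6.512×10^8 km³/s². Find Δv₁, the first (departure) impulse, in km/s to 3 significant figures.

The Hohmann ellipse has a_t = (r₁ + r₂)/2 = 1.266×10^6 km.
Circular speed at r = 2.820×10^5 km: v_c = √(μ/r) = 48.05 km/s.
Transfer-orbit speed at the same r (vis-viva, a = a_t): v_t = √[μ(2/r − 1/a_t)] = 64.06 km/s.
Δv₁ = |v_t − v_c| = |64.06 − 48.05| = 16.01 km/s.

Δv₁ = 16.0 km/s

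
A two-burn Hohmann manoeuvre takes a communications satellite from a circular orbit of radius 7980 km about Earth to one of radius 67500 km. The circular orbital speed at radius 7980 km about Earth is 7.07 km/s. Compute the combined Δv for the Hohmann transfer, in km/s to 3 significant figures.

From the circular-orbit relation v² = μ/r at r = 7980 km: μ = v²r = (7.07)² × 7980 = 3.98880×10^5 km³/s².
The Hohmann ellipse has a_t = (r₁ + r₂)/2 = 37740 km.
At r₁ the circular-orbit speed is v₁ = √(μ/r₁) = 7.070 km/s.
Transfer-orbit speed at r₁ (vis-viva equation): v_p = √[μ(2/r₁ − 1/a_t)] = 9.455 km/s.
First burn Δv₁ = |v_p − v₁| = 2.385 km/s.
At r₂, v₂ = √(μ/r₂) = 2.431 km/s.
Transfer-orbit speed at r₂: v_a = √[μ(2/r₂ − 1/a_t)] = 1.118 km/s.
Second burn Δv₂ = |v₂ − v_a| = 1.313 km/s.
Total Δv = Δv₁ + Δv₂ = 3.698 km/s.

Δv = 3.70 km/s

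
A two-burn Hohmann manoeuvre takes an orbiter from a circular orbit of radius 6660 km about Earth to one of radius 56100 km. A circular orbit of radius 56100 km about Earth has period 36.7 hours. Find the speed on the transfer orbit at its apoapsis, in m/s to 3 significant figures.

From Kepler's third law T² = 4π²r³/μ at r = 56100 km, T = 36.7 hours = 36.7 × 3600 s = 1.3212×10^5 s: μ = 4π²r³/T² = 3.99311×10^5 km³/s².
Semi-major axis of the transfer orbit: a_t = (6660 + 56100)/2 = 31380 km.
The apoapsis of the transfer ellipse is at r = 56100 km.
Applying v² = μ(2/r − 1/a_t): v = 1.229 km/s.

v = 1230 m/s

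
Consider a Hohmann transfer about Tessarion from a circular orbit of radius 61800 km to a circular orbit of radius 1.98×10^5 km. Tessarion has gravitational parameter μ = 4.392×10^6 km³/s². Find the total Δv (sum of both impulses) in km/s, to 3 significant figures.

Δv = 3.44 km/s

The Hohmann ellipse has a_t = (r₁ + r₂)/2 = 1.299×10^5 km.
Circular speed at r₁: v₁ = √(μ/r₁) = √(4.392×10^6/61800) = 8.4302 km/s.
On the transfer ellipse at r₁, vis-viva gives v_p = √[μ(2/r₁ − 1/a_t)] = 10.408 km/s.
First burn Δv₁ = |v_p − v₁| = 1.978 km/s.
At r₂, v₂ = √(μ/r₂) = 4.710 km/s.
Transfer-orbit speed at r₂: v_a = √[μ(2/r₂ − 1/a_t)] = 3.249 km/s.
Second burn Δv₂ = |v₂ − v_a| = 1.461 km/s.
Total Δv = Δv₁ + Δv₂ = 3.439 km/s.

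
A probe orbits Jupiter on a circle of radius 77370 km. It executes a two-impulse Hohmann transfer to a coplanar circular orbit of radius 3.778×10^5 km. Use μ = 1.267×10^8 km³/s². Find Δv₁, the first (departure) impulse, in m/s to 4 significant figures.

Transfer-ellipse semi-major axis a_t = (r₁ + r₂)/2 = (77370 + 3.778×10^5)/2 = 2.27585×10^5 km.
On the circular orbit at r = 77370 km, v_c = √(μ/r) = 40.47 km/s.
Vis-viva on the transfer ellipse at r = 77370 km gives v_t = √[μ(2/r − 1/a_t)] = 52.14 km/s.
Δv₁ = |v_t − v_c| = |52.14 − 40.47| = 11.67 km/s.

Δv₁ = 11670 m/s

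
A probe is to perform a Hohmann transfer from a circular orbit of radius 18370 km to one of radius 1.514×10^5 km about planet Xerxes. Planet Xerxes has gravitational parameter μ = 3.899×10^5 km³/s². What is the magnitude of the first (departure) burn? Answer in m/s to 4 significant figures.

Δv₁ = 1546 m/s

Semi-major axis of the transfer orbit: a_t = (18370 + 1.514×10^5)/2 = 84885 km.
On the circular orbit at r = 18370 km, v_c = √(μ/r) = 4.607 km/s.
Vis-viva on the transfer ellipse at r = 18370 km gives v_t = √[μ(2/r − 1/a_t)] = 6.153 km/s.
Δv₁ = |v_t − v_c| = |6.153 − 4.607| = 1.546 km/s.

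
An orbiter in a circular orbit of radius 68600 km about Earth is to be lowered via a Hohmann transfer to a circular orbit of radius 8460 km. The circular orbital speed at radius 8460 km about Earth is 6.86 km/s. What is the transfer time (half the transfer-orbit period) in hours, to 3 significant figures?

From the circular-orbit relation v² = μ/r at r = 8460 km: μ = v²r = (6.86)² × 8460 = 3.98124×10^5 km³/s².
Semi-major axis of the transfer orbit: a_t = (68600 + 8460)/2 = 38530 km.
Half the transfer-orbit period gives t = π√(a_t³/μ) = 37660 s.
Converting: 37660 s ÷ 3600 s/hour = 10.5 hours.

t = 10.5 hours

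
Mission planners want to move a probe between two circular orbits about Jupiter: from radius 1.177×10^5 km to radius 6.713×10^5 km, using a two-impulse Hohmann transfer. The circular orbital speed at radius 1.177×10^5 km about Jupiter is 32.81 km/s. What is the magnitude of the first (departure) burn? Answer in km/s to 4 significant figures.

Δv₁ = 9.990 km/s

From the circular-orbit relation v² = μ/r at r = 1.177×10^5 km: μ = v²r = (32.81)² × 1.177×10^5 = 1.26704×10^8 km³/s².
Transfer-ellipse semi-major axis a_t = (r₁ + r₂)/2 = (1.177×10^5 + 6.713×10^5)/2 = 3.945×10^5 km.
Circular speed at r = 1.177×10^5 km: v_c = √(μ/r) = 32.81 km/s.
Transfer-orbit speed at the same r (vis-viva, a = a_t): v_t = √[μ(2/r − 1/a_t)] = 42.80 km/s.
Δv₁ = |v_t − v_c| = |42.80 − 32.81| = 9.990 km/s.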